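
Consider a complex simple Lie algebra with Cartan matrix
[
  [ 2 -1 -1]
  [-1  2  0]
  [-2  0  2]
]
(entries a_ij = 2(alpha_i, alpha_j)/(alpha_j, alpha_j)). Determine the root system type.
C_3

The matrix has rank 3 with 2's on the diagonal. Reading the off-diagonal entries as Dynkin edges (a single edge where a_ij = a_ji = -1; a double or triple edge where a_ij * a_ji = 2 or 3), the diagram is a chain of 3 nodes with a double edge at one end; the terminal node there is the unique long simple root (C_3). One simple-root ordering that puts it in standard form is (alpha_2, alpha_1, alpha_3). So the algebra is type C_3, i.e. sp(6).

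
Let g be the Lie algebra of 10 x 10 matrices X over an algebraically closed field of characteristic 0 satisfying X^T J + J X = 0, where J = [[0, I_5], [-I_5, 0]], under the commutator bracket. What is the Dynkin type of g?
C5

This is sp(10), which has dimension 10(10+1)/2 = 55 and rank 10/2 = 5. In the classification of classical Lie algebras, the symplectic algebra sp(2n) has type C_n; here n = 5, so the Dynkin diagram is a chain of 5 nodes with a double edge at one end; the terminal node there is the unique long simple root (C_5). Hence the type is C_5.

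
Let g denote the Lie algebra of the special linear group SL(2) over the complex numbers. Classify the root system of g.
A1

This is sl(2), which has dimension 2^2 - 1 = 3 and rank 2 - 1 = 1 (a Cartan subalgebra is the diagonal traceless matrices). In the classification of classical Lie algebras, the special linear algebra sl(n+1) has type A_n; here n = 1, so the Dynkin diagram is a chain of 1 nodes with single edges (A_1). Hence the type is A_1.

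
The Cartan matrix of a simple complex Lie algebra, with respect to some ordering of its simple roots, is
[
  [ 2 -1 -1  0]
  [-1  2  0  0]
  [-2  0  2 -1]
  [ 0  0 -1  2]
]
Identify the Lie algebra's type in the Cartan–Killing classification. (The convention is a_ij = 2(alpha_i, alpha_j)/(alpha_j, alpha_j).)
F_4

The matrix has rank 4 with 2's on the diagonal. Reading the off-diagonal entries as Dynkin edges (a single edge where a_ij = a_ji = -1; a double or triple edge where a_ij * a_ji = 2 or 3), the diagram is a chain of 4 nodes with a double edge between the middle two (F_4). One simple-root ordering that puts it in standard form is (alpha_4, alpha_3, alpha_1, alpha_2). So the algebra is type F_4.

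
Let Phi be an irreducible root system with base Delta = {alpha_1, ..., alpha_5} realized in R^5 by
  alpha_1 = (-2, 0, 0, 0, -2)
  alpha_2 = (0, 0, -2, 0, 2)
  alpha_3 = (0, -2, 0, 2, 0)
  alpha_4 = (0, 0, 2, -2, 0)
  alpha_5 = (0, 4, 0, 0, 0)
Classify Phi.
Compute the Cartan integers a_ij = 2(alpha_i, alpha_j)/(alpha_j, alpha_j); the resulting 5x5 Cartan matrix is
[[2, -1, 0, 0, 0], [-1, 2, 0, -1, 0], [0, 0, 2, -1, -1], [0, -1, -1, 2, 0], [0, 0, -2, 0, 2]].
The roots have two lengths (squared-length ratio 2:1); the short ones are alpha_{1,2,3,4}. The associated Dynkin diagram is a chain of 5 nodes with a double edge at one end; the terminal node there is the unique long simple root (C_5), so the type is C_5 (the algebra sp(10)).

C5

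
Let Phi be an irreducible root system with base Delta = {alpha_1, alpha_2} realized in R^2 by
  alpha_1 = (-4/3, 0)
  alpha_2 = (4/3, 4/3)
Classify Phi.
B2

Compute the Cartan integers a_ij = 2(alpha_i, alpha_j)/(alpha_j, alpha_j); the resulting 2x2 Cartan matrix is
[[2, -1], [-2, 2]].
The roots have two lengths (squared-length ratio 2:1); the short ones are alpha_{1}. The associated Dynkin diagram is a chain of 2 nodes with a double edge at one end; the terminal node there is the unique short simple root (B_2), so the type is B_2 (the algebra so(5)).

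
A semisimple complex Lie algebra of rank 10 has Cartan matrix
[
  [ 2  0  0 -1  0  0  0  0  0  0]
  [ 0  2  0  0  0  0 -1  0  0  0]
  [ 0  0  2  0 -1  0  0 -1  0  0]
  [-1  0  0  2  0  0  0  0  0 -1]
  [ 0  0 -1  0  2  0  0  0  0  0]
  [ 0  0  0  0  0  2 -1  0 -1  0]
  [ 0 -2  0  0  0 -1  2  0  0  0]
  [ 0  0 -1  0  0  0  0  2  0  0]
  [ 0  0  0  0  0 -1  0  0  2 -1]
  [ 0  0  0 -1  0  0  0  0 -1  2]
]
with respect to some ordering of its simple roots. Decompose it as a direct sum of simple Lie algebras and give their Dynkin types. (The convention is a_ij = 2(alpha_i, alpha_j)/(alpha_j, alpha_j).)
The diagram associated to this matrix has two connected components: the simple roots {alpha_3, alpha_5, alpha_8} form a chain of 3 nodes with single edges (A_3), and {alpha_1, alpha_2, alpha_4, alpha_6, alpha_7, alpha_9, alpha_10} form a chain of 7 nodes with a double edge at one end; the terminal node there is the unique short simple root (B_7). A semisimple Lie algebra decomposes uniquely as the direct sum of simple ideals, one per connected component of its Dynkin diagram, so g ≅ A_3 ⊕ B_7 (dimension 15 + 105 = 120).

A_3 ⊕ B_7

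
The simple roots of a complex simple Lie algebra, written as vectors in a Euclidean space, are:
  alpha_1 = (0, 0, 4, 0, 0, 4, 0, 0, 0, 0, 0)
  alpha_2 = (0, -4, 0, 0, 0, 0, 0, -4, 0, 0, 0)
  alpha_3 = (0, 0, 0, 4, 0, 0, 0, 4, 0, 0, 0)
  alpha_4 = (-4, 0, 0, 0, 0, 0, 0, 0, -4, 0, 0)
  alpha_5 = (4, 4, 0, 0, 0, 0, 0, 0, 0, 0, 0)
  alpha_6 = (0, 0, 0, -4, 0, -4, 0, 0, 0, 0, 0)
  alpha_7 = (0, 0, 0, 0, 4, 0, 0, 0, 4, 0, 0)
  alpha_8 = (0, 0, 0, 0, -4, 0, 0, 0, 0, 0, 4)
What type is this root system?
Compute the Cartan integers a_ij = 2(alpha_i, alpha_j)/(alpha_j, alpha_j); the resulting 8x8 Cartan matrix is
[[2, 0, 0, 0, 0, -1, 0, 0], [0, 2, -1, 0, -1, 0, 0, 0], [0, -1, 2, 0, 0, -1, 0, 0], [0, 0, 0, 2, -1, 0, -1, 0], [0, -1, 0, -1, 2, 0, 0, 0], [-1, 0, -1, 0, 0, 2, 0, 0], [0, 0, 0, -1, 0, 0, 2, -1], [0, 0, 0, 0, 0, 0, -1, 2]].
All simple roots have the same length, so the diagram is simply laced. The associated Dynkin diagram is a chain of 8 nodes with single edges (A_8), so the type is A_8 (the algebra sl(9)).

A_8 (sl(9))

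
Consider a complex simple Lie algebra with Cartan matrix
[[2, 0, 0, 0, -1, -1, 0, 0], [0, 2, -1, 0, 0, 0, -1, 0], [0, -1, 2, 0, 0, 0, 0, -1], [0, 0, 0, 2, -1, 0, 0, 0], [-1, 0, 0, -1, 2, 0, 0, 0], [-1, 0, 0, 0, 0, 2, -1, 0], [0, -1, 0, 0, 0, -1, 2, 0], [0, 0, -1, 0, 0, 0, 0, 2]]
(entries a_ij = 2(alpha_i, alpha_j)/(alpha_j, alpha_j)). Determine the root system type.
The matrix has rank 8 with 2's on the diagonal. Reading the off-diagonal entries as Dynkin edges (a single edge where a_ij = a_ji = -1; a double or triple edge where a_ij * a_ji = 2 or 3), the diagram is a chain of 8 nodes with single edges (A_8). One simple-root ordering that puts it in standard form is (alpha_4, alpha_5, alpha_1, alpha_6, alpha_7, alpha_2, alpha_3, alpha_8). So the algebra is type A_8, i.e. sl(9).

A_8 (sl(9))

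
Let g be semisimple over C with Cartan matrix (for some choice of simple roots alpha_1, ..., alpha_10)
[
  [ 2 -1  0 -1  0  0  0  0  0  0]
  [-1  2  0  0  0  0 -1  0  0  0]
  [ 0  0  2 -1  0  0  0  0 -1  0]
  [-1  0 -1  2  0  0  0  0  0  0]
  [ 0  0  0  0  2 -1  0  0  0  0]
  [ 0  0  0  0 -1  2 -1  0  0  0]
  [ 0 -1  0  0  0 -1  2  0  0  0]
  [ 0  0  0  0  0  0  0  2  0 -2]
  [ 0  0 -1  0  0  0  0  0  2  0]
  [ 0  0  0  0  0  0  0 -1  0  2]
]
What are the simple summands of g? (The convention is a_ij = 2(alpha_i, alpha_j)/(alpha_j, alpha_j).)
A_8 (sl(9)) + B_2 (so(5))

The diagram associated to this matrix has two connected components: the simple roots {alpha_1, alpha_2, alpha_3, alpha_4, alpha_5, alpha_6, alpha_7, alpha_9} form a chain of 8 nodes with single edges (A_8), and {alpha_8, alpha_10} form a chain of 2 nodes with a double edge at one end; the terminal node there is the unique short simple root (B_2). A semisimple Lie algebra decomposes uniquely as the direct sum of simple ideals, one per connected component of its Dynkin diagram, so g ≅ A_8 ⊕ B_2 (dimension 80 + 10 = 90).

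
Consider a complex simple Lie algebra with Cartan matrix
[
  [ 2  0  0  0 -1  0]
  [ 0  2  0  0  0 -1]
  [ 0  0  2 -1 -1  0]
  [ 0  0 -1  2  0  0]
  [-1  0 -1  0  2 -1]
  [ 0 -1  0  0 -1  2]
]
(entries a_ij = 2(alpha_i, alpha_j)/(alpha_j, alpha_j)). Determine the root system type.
E_6

The matrix has rank 6 with 2's on the diagonal. Reading the off-diagonal entries as Dynkin edges (a single edge where a_ij = a_ji = -1; a double or triple edge where a_ij * a_ji = 2 or 3), the diagram is a chain of 5 nodes with one extra node attached to the third node from one end (E_6). One simple-root ordering that puts it in standard form is (alpha_2, alpha_1, alpha_6, alpha_5, alpha_3, alpha_4). So the algebra is type E_6.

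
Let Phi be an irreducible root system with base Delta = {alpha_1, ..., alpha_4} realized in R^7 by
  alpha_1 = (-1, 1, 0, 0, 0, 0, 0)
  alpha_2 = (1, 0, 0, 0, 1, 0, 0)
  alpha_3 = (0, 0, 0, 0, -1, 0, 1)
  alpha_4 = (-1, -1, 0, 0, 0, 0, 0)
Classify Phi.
Compute the Cartan integers a_ij = 2(alpha_i, alpha_j)/(alpha_j, alpha_j); the resulting 4x4 Cartan matrix is
[[2, -1, 0, 0], [-1, 2, -1, -1], [0, -1, 2, 0], [0, -1, 0, 2]].
All simple roots have the same length, so the diagram is simply laced. The associated Dynkin diagram is a chain of 2 nodes with a fork of two nodes at one end (D_4), so the type is D_4 (the algebra so(8)).

D4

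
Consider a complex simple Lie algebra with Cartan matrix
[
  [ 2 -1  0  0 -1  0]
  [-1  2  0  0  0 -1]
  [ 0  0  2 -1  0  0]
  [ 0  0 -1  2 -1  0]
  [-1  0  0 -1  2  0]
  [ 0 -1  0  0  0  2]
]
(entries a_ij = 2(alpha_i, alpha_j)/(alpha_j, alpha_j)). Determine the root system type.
The matrix has rank 6 with 2's on the diagonal. Reading the off-diagonal entries as Dynkin edges (a single edge where a_ij = a_ji = -1; a double or triple edge where a_ij * a_ji = 2 or 3), the diagram is a chain of 6 nodes with single edges (A_6). One simple-root ordering that puts it in standard form is (alpha_6, alpha_2, alpha_1, alpha_5, alpha_4, alpha_3). So the algebra is type A_6, i.e. sl(7).

A6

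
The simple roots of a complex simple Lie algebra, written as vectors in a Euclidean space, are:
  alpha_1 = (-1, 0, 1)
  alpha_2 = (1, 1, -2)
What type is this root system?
Compute the Cartan integers a_ij = 2(alpha_i, alpha_j)/(alpha_j, alpha_j); the resulting 2x2 Cartan matrix is
[[2, -1], [-3, 2]].
The roots have two lengths (squared-length ratio 3:1); the short ones are alpha_{1}. The associated Dynkin diagram is two nodes joined by a triple edge (G_2), so the type is G_2.

G2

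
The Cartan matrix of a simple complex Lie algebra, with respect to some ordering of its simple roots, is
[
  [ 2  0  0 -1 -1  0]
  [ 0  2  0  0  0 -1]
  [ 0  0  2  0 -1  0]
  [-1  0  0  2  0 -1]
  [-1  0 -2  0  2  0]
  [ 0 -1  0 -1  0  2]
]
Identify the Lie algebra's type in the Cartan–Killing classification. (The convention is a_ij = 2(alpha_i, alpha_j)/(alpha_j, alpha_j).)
B_6

The matrix has rank 6 with 2's on the diagonal. Reading the off-diagonal entries as Dynkin edges (a single edge where a_ij = a_ji = -1; a double or triple edge where a_ij * a_ji = 2 or 3), the diagram is a chain of 6 nodes with a double edge at one end; the terminal node there is the unique short simple root (B_6). One simple-root ordering that puts it in standard form is (alpha_2, alpha_6, alpha_4, alpha_1, alpha_5, alpha_3). So the algebra is type B_6, i.e. so(13).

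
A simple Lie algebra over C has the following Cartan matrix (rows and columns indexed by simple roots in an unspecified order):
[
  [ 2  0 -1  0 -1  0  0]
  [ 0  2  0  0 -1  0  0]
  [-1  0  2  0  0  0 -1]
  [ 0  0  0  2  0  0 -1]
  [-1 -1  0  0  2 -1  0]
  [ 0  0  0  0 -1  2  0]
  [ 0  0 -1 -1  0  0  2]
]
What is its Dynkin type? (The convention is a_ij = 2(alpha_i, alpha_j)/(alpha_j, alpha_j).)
The matrix has rank 7 with 2's on the diagonal. Reading the off-diagonal entries as Dynkin edges (a single edge where a_ij = a_ji = -1; a double or triple edge where a_ij * a_ji = 2 or 3), the diagram is a chain of 5 nodes with a fork of two nodes at one end (D_7). One simple-root ordering that puts it in standard form is (alpha_4, alpha_7, alpha_3, alpha_1, alpha_5, alpha_6, alpha_2). So the algebra is type D_7, i.e. so(14).

type D_7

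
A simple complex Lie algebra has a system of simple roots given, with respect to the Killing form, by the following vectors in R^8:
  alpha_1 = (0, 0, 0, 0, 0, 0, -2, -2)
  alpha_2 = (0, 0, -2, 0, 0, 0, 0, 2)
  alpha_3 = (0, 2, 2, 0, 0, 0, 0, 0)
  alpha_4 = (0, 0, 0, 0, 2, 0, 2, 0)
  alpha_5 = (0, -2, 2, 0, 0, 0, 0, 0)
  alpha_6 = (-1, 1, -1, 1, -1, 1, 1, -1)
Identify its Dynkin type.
Compute the Cartan integers a_ij = 2(alpha_i, alpha_j)/(alpha_j, alpha_j); the resulting 6x6 Cartan matrix is
[[2, -1, 0, -1, 0, 0], [-1, 2, -1, 0, -1, 0], [0, -1, 2, 0, 0, 0], [-1, 0, 0, 2, 0, 0], [0, -1, 0, 0, 2, -1], [0, 0, 0, 0, -1, 2]].
All simple roots have the same length, so the diagram is simply laced. The associated Dynkin diagram is a chain of 5 nodes with one extra node attached to the third node from one end (E_6), so the type is E_6.

E6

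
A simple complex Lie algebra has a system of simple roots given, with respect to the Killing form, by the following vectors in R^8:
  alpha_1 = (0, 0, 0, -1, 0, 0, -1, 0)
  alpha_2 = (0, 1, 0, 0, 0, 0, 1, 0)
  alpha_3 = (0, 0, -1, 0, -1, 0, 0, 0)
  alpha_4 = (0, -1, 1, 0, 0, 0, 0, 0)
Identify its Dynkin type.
type A_4

Compute the Cartan integers a_ij = 2(alpha_i, alpha_j)/(alpha_j, alpha_j); the resulting 4x4 Cartan matrix is
[[2, -1, 0, 0], [-1, 2, 0, -1], [0, 0, 2, -1], [0, -1, -1, 2]].
All simple roots have the same length, so the diagram is simply laced. The associated Dynkin diagram is a chain of 4 nodes with single edges (A_4), so the type is A_4 (the algebra sl(5)).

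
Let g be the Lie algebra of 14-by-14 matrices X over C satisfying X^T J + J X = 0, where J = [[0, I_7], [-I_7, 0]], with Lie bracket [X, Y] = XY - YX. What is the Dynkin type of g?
This is sp(14), which has dimension 14(14+1)/2 = 105 and rank 14/2 = 7. In the classification of classical Lie algebras, the symplectic algebra sp(2n) has type C_n; here n = 7, so the Dynkin diagram is a chain of 7 nodes with a double edge at one end; the terminal node there is the unique long simple root (C_7). Hence the type is C_7.

C7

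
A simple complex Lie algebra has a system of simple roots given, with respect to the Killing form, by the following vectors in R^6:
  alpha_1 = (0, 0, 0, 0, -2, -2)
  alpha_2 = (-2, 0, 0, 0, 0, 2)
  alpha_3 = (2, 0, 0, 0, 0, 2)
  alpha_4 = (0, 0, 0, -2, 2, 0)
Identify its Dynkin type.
Compute the Cartan integers a_ij = 2(alpha_i, alpha_j)/(alpha_j, alpha_j); the resulting 4x4 Cartan matrix is
[[2, -1, -1, -1], [-1, 2, 0, 0], [-1, 0, 2, 0], [-1, 0, 0, 2]].
All simple roots have the same length, so the diagram is simply laced. The associated Dynkin diagram is a chain of 2 nodes with a fork of two nodes at one end (D_4), so the type is D_4 (the algebra so(8)).

D_4 (so(8))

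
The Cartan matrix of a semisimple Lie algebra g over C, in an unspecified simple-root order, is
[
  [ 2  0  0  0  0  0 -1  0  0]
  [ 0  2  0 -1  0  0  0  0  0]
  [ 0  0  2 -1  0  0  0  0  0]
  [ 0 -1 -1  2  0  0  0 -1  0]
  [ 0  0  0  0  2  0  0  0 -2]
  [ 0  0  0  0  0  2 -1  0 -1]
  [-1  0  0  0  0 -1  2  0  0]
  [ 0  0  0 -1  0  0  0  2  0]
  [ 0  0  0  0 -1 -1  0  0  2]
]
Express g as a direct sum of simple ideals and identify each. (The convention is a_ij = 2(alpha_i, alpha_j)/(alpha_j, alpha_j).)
The diagram associated to this matrix has two connected components: the simple roots {alpha_1, alpha_5, alpha_6, alpha_7, alpha_9} form a chain of 5 nodes with a double edge at one end; the terminal node there is the unique long simple root (C_5), and {alpha_2, alpha_3, alpha_4, alpha_8} form a chain of 2 nodes with a fork of two nodes at one end (D_4). A semisimple Lie algebra decomposes uniquely as the direct sum of simple ideals, one per connected component of its Dynkin diagram, so g ≅ C_5 ⊕ D_4 (dimension 55 + 28 = 83).

C_5 ⊕ D_4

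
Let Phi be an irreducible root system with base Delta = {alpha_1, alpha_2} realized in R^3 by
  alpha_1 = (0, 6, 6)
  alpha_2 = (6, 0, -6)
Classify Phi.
A_2 (sl(3))

Compute the Cartan integers a_ij = 2(alpha_i, alpha_j)/(alpha_j, alpha_j); the resulting 2x2 Cartan matrix is
[[2, -1], [-1, 2]].
All simple roots have the same length, so the diagram is simply laced. The associated Dynkin diagram is a chain of 2 nodes with single edges (A_2), so the type is A_2 (the algebra sl(3)).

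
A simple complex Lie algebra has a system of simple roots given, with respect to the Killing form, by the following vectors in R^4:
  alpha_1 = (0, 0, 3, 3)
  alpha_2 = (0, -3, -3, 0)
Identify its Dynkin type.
Compute the Cartan integers a_ij = 2(alpha_i, alpha_j)/(alpha_j, alpha_j); the resulting 2x2 Cartan matrix is
[[2, -1], [-1, 2]].
All simple roots have the same length, so the diagram is simply laced. The associated Dynkin diagram is a chain of 2 nodes with single edges (A_2), so the type is A_2 (the algebra sl(3)).

type A_2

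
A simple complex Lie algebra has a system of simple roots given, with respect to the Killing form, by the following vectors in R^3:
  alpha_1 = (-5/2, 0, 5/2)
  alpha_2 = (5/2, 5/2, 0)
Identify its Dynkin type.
Compute the Cartan integers a_ij = 2(alpha_i, alpha_j)/(alpha_j, alpha_j); the resulting 2x2 Cartan matrix is
[[2, -1], [-1, 2]].
All simple roots have the same length, so the diagram is simply laced. The associated Dynkin diagram is a chain of 2 nodes with single edges (A_2), so the type is A_2 (the algebra sl(3)).

type A_2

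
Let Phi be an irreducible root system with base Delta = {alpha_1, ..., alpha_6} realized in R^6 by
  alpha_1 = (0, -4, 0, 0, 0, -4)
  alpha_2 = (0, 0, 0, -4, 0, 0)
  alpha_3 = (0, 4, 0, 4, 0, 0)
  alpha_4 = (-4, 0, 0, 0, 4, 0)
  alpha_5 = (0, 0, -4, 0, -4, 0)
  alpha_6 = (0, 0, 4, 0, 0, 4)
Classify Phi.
Compute the Cartan integers a_ij = 2(alpha_i, alpha_j)/(alpha_j, alpha_j); the resulting 6x6 Cartan matrix is
[[2, 0, -1, 0, 0, -1], [0, 2, -1, 0, 0, 0], [-1, -2, 2, 0, 0, 0], [0, 0, 0, 2, -1, 0], [0, 0, 0, -1, 2, -1], [-1, 0, 0, 0, -1, 2]].
The roots have two lengths (squared-length ratio 2:1); the short ones are alpha_{2}. The associated Dynkin diagram is a chain of 6 nodes with a double edge at one end; the terminal node there is the unique short simple root (B_6), so the type is B_6 (the algebra so(13)).

B_6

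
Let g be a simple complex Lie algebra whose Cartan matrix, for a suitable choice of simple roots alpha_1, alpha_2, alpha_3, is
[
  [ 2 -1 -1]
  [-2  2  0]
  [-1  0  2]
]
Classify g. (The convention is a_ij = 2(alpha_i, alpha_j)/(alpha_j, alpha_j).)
The matrix has rank 3 with 2's on the diagonal. Reading the off-diagonal entries as Dynkin edges (a single edge where a_ij = a_ji = -1; a double or triple edge where a_ij * a_ji = 2 or 3), the diagram is a chain of 3 nodes with a double edge at one end; the terminal node there is the unique long simple root (C_3). One simple-root ordering that puts it in standard form is (alpha_3, alpha_1, alpha_2). So the algebra is type C_3, i.e. sp(6).

C_3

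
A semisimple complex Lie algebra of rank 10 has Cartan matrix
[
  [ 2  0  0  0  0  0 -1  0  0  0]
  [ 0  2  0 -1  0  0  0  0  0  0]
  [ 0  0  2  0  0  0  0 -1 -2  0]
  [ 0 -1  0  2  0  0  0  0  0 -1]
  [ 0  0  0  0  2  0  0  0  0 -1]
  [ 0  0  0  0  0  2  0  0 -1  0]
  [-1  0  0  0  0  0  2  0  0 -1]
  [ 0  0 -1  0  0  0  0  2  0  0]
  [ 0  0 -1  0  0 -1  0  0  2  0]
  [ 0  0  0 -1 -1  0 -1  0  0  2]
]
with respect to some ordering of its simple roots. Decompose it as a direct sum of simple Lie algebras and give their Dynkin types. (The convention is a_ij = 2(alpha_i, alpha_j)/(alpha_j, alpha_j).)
The diagram associated to this matrix has two connected components: the simple roots {alpha_1, alpha_2, alpha_4, alpha_5, alpha_7, alpha_10} form a chain of 5 nodes with one extra node attached to the third node from one end (E_6), and {alpha_3, alpha_6, alpha_8, alpha_9} form a chain of 4 nodes with a double edge between the middle two (F_4). A semisimple Lie algebra decomposes uniquely as the direct sum of simple ideals, one per connected component of its Dynkin diagram, so g ≅ E_6 ⊕ F_4 (dimension 78 + 52 = 130).

E_6 ⊕ F_4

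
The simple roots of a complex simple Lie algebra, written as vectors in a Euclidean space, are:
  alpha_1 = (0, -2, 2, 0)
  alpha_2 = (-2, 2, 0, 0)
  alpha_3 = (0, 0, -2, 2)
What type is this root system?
Compute the Cartan integers a_ij = 2(alpha_i, alpha_j)/(alpha_j, alpha_j); the resulting 3x3 Cartan matrix is
[[2, -1, -1], [-1, 2, 0], [-1, 0, 2]].
All simple roots have the same length, so the diagram is simply laced. The associated Dynkin diagram is a chain of 3 nodes with single edges (A_3), so the type is A_3 (the algebra sl(4)).

A_3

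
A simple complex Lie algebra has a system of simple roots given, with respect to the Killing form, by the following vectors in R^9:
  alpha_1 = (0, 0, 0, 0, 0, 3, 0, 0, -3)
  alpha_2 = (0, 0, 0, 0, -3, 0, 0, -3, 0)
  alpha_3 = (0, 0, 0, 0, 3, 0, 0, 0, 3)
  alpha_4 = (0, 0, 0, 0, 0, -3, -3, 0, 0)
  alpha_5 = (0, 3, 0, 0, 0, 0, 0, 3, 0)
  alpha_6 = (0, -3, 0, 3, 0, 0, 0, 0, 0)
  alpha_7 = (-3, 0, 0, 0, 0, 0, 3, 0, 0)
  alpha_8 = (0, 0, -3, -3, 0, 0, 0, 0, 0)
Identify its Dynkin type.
A8

Compute the Cartan integers a_ij = 2(alpha_i, alpha_j)/(alpha_j, alpha_j); the resulting 8x8 Cartan matrix is
[[2, 0, -1, -1, 0, 0, 0, 0], [0, 2, -1, 0, -1, 0, 0, 0], [-1, -1, 2, 0, 0, 0, 0, 0], [-1, 0, 0, 2, 0, 0, -1, 0], [0, -1, 0, 0, 2, -1, 0, 0], [0, 0, 0, 0, -1, 2, 0, -1], [0, 0, 0, -1, 0, 0, 2, 0], [0, 0, 0, 0, 0, -1, 0, 2]].
All simple roots have the same length, so the diagram is simply laced. The associated Dynkin diagram is a chain of 8 nodes with single edges (A_8), so the type is A_8 (the algebra sl(9)).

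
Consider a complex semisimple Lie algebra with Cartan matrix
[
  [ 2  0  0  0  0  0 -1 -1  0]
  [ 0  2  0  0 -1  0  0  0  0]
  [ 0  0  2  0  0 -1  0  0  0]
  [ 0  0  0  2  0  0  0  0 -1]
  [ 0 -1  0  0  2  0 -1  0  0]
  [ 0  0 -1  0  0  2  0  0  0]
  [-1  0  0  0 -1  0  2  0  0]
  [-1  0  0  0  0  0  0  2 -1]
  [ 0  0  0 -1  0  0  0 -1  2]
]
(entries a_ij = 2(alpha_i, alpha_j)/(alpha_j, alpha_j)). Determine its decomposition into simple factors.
A2 ⊕ A7

The diagram associated to this matrix has two connected components: the simple roots {alpha_3, alpha_6} form a chain of 2 nodes with single edges (A_2), and {alpha_1, alpha_2, alpha_4, alpha_5, alpha_7, alpha_8, alpha_9} form a chain of 7 nodes with single edges (A_7). A semisimple Lie algebra decomposes uniquely as the direct sum of simple ideals, one per connected component of its Dynkin diagram, so g ≅ A_2 ⊕ A_7 (dimension 8 + 63 = 71).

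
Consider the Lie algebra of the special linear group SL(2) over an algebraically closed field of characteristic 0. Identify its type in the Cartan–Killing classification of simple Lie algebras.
This is sl(2), which has dimension 2^2 - 1 = 3 and rank 2 - 1 = 1 (a Cartan subalgebra is the diagonal traceless matrices). In the classification of classical Lie algebras, the special linear algebra sl(n+1) has type A_n; here n = 1, so the Dynkin diagram is a chain of 1 nodes with single edges (A_1). Hence the type is A_1.

A_1 (sl(2))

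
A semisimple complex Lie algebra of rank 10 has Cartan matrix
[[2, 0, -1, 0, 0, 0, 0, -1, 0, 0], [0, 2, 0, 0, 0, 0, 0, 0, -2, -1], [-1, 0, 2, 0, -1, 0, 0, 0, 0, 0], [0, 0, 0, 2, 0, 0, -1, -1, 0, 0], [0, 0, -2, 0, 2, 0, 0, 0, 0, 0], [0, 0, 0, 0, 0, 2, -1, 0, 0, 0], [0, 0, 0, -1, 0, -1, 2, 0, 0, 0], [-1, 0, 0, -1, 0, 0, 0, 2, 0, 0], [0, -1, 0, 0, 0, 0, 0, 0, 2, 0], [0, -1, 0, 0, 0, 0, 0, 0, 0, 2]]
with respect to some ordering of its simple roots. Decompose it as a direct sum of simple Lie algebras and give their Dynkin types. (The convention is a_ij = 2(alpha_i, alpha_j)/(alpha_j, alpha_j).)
The diagram associated to this matrix has two connected components: the simple roots {alpha_2, alpha_9, alpha_10} form a chain of 3 nodes with a double edge at one end; the terminal node there is the unique short simple root (B_3), and {alpha_1, alpha_3, alpha_4, alpha_5, alpha_6, alpha_7, alpha_8} form a chain of 7 nodes with a double edge at one end; the terminal node there is the unique long simple root (C_7). A semisimple Lie algebra decomposes uniquely as the direct sum of simple ideals, one per connected component of its Dynkin diagram, so g ≅ B_3 ⊕ C_7 (dimension 21 + 105 = 126).

B_3 + C_7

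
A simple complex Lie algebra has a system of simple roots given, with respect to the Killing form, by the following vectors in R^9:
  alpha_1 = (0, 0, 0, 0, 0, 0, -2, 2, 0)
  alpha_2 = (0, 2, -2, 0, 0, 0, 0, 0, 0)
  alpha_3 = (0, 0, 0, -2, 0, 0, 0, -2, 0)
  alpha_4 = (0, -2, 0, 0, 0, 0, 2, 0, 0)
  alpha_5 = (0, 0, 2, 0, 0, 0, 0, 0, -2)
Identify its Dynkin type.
A_5 (sl(6))

Compute the Cartan integers a_ij = 2(alpha_i, alpha_j)/(alpha_j, alpha_j); the resulting 5x5 Cartan matrix is
[[2, 0, -1, -1, 0], [0, 2, 0, -1, -1], [-1, 0, 2, 0, 0], [-1, -1, 0, 2, 0], [0, -1, 0, 0, 2]].
All simple roots have the same length, so the diagram is simply laced. The associated Dynkin diagram is a chain of 5 nodes with single edges (A_5), so the type is A_5 (the algebra sl(6)).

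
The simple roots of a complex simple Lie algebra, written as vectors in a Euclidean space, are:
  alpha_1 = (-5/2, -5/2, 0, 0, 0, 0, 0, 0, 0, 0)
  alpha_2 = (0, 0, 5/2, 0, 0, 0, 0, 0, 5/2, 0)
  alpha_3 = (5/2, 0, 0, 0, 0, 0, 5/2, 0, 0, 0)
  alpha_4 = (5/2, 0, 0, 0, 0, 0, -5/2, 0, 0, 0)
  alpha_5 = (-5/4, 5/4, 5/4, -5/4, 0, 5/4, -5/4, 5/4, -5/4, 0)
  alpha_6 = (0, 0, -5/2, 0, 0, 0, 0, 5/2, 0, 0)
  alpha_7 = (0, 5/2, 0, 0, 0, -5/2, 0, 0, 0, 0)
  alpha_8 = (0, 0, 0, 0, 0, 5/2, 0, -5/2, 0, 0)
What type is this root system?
E_8

Compute the Cartan integers a_ij = 2(alpha_i, alpha_j)/(alpha_j, alpha_j); the resulting 8x8 Cartan matrix is
[[2, 0, -1, -1, 0, 0, -1, 0], [0, 2, 0, 0, 0, -1, 0, 0], [-1, 0, 2, 0, -1, 0, 0, 0], [-1, 0, 0, 2, 0, 0, 0, 0], [0, 0, -1, 0, 2, 0, 0, 0], [0, -1, 0, 0, 0, 2, 0, -1], [-1, 0, 0, 0, 0, 0, 2, -1], [0, 0, 0, 0, 0, -1, -1, 2]].
All simple roots have the same length, so the diagram is simply laced. The associated Dynkin diagram is a chain of 7 nodes with one extra node attached to the third node from one end (E_8), so the type is E_8.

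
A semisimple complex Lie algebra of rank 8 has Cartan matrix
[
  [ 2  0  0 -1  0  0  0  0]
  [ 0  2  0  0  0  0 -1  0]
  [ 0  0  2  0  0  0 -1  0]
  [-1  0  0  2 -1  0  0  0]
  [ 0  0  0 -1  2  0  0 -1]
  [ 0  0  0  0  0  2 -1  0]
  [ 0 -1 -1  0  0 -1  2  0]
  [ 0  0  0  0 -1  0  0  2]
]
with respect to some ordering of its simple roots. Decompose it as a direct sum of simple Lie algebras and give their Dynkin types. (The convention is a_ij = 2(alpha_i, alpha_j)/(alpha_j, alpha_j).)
The diagram associated to this matrix has two connected components: the simple roots {alpha_1, alpha_4, alpha_5, alpha_8} form a chain of 4 nodes with single edges (A_4), and {alpha_2, alpha_3, alpha_6, alpha_7} form a chain of 2 nodes with a fork of two nodes at one end (D_4). A semisimple Lie algebra decomposes uniquely as the direct sum of simple ideals, one per connected component of its Dynkin diagram, so g ≅ A_4 ⊕ D_4 (dimension 24 + 28 = 52).

type A_4 + type D_4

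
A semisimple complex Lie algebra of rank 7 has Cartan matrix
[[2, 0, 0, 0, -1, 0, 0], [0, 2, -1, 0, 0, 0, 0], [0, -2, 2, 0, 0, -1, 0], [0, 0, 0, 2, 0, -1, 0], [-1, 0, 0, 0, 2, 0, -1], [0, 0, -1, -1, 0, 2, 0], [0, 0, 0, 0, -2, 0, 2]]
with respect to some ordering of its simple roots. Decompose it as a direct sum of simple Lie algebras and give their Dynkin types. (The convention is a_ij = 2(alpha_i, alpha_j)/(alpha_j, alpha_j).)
The diagram associated to this matrix has two connected components: the simple roots {alpha_2, alpha_3, alpha_4, alpha_6} form a chain of 4 nodes with a double edge at one end; the terminal node there is the unique short simple root (B_4), and {alpha_1, alpha_5, alpha_7} form a chain of 3 nodes with a double edge at one end; the terminal node there is the unique long simple root (C_3). A semisimple Lie algebra decomposes uniquely as the direct sum of simple ideals, one per connected component of its Dynkin diagram, so g ≅ B_4 ⊕ C_3 (dimension 36 + 21 = 57).

type B_4 ⊕ type C_3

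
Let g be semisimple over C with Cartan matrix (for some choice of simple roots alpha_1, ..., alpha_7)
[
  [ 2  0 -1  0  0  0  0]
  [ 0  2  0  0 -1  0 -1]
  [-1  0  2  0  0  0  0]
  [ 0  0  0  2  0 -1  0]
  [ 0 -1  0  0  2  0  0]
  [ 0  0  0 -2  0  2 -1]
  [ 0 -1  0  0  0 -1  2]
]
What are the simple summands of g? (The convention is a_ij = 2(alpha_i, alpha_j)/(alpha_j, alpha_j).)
A_2 (sl(3)) + B_5 (so(11))

The diagram associated to this matrix has two connected components: the simple roots {alpha_1, alpha_3} form a chain of 2 nodes with single edges (A_2), and {alpha_2, alpha_4, alpha_5, alpha_6, alpha_7} form a chain of 5 nodes with a double edge at one end; the terminal node there is the unique short simple root (B_5). A semisimple Lie algebra decomposes uniquely as the direct sum of simple ideals, one per connected component of its Dynkin diagram, so g ≅ A_2 ⊕ B_5 (dimension 8 + 55 = 63).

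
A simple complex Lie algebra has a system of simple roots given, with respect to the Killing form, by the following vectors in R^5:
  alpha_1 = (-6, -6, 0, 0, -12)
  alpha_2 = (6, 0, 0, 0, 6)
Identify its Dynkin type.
type G_2

Compute the Cartan integers a_ij = 2(alpha_i, alpha_j)/(alpha_j, alpha_j); the resulting 2x2 Cartan matrix is
[[2, -3], [-1, 2]].
The roots have two lengths (squared-length ratio 3:1); the short ones are alpha_{2}. The associated Dynkin diagram is two nodes joined by a triple edge (G_2), so the type is G_2.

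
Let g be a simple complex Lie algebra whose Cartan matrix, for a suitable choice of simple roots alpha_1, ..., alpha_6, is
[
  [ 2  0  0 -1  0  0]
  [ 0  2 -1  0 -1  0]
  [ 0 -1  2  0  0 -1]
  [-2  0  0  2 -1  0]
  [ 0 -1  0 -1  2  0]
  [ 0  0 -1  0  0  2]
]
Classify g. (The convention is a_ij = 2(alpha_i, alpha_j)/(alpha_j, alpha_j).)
The matrix has rank 6 with 2's on the diagonal. Reading the off-diagonal entries as Dynkin edges (a single edge where a_ij = a_ji = -1; a double or triple edge where a_ij * a_ji = 2 or 3), the diagram is a chain of 6 nodes with a double edge at one end; the terminal node there is the unique short simple root (B_6). One simple-root ordering that puts it in standard form is (alpha_6, alpha_3, alpha_2, alpha_5, alpha_4, alpha_1). So the algebra is type B_6, i.e. so(13).

type B_6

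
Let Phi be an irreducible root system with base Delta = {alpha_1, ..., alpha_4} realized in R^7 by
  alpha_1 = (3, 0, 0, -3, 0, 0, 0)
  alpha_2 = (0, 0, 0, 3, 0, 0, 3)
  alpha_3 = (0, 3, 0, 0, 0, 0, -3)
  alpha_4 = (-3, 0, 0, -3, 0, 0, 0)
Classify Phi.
Compute the Cartan integers a_ij = 2(alpha_i, alpha_j)/(alpha_j, alpha_j); the resulting 4x4 Cartan matrix is
[[2, -1, 0, 0], [-1, 2, -1, -1], [0, -1, 2, 0], [0, -1, 0, 2]].
All simple roots have the same length, so the diagram is simply laced. The associated Dynkin diagram is a chain of 2 nodes with a fork of two nodes at one end (D_4), so the type is D_4 (the algebra so(8)).

D4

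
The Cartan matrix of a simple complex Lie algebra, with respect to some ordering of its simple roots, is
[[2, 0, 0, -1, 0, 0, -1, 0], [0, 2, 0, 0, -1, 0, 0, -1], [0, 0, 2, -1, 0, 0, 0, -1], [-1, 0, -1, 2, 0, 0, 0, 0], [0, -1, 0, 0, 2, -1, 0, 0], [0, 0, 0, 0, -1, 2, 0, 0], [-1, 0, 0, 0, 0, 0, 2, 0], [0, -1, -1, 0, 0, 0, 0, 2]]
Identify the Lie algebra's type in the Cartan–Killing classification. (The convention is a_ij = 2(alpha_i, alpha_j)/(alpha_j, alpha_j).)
The matrix has rank 8 with 2's on the diagonal. Reading the off-diagonal entries as Dynkin edges (a single edge where a_ij = a_ji = -1; a double or triple edge where a_ij * a_ji = 2 or 3), the diagram is a chain of 8 nodes with single edges (A_8). One simple-root ordering that puts it in standard form is (alpha_7, alpha_1, alpha_4, alpha_3, alpha_8, alpha_2, alpha_5, alpha_6). So the algebra is type A_8, i.e. sl(9).

type A_8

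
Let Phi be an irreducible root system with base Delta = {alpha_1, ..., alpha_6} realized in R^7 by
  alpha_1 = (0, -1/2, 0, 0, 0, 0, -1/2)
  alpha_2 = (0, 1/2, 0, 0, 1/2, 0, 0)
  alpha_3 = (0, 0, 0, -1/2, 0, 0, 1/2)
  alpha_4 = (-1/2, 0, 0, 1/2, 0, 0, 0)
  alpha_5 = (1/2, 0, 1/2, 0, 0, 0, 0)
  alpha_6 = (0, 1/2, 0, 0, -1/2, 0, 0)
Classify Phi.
Compute the Cartan integers a_ij = 2(alpha_i, alpha_j)/(alpha_j, alpha_j); the resulting 6x6 Cartan matrix is
[[2, -1, -1, 0, 0, -1], [-1, 2, 0, 0, 0, 0], [-1, 0, 2, -1, 0, 0], [0, 0, -1, 2, -1, 0], [0, 0, 0, -1, 2, 0], [-1, 0, 0, 0, 0, 2]].
All simple roots have the same length, so the diagram is simply laced. The associated Dynkin diagram is a chain of 4 nodes with a fork of two nodes at one end (D_6), so the type is D_6 (the algebra so(12)).

D_6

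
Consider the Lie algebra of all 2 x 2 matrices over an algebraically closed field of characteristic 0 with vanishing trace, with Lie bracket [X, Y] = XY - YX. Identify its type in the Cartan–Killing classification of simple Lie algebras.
type A_1

This is sl(2), which has dimension 2^2 - 1 = 3 and rank 2 - 1 = 1 (a Cartan subalgebra is the diagonal traceless matrices). In the classification of classical Lie algebras, the special linear algebra sl(n+1) has type A_n; here n = 1, so the Dynkin diagram is a chain of 1 nodes with single edges (A_1). Hence the type is A_1.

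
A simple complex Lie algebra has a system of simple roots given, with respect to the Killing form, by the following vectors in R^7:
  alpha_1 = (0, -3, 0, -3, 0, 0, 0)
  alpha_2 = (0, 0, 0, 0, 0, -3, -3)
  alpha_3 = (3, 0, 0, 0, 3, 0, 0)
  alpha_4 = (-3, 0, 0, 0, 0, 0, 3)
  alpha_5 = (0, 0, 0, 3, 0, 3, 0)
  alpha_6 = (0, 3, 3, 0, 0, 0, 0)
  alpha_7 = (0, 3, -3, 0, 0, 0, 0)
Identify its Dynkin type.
Compute the Cartan integers a_ij = 2(alpha_i, alpha_j)/(alpha_j, alpha_j); the resulting 7x7 Cartan matrix is
[[2, 0, 0, 0, -1, -1, -1], [0, 2, 0, -1, -1, 0, 0], [0, 0, 2, -1, 0, 0, 0], [0, -1, -1, 2, 0, 0, 0], [-1, -1, 0, 0, 2, 0, 0], [-1, 0, 0, 0, 0, 2, 0], [-1, 0, 0, 0, 0, 0, 2]].
All simple roots have the same length, so the diagram is simply laced. The associated Dynkin diagram is a chain of 5 nodes with a fork of two nodes at one end (D_7), so the type is D_7 (the algebra so(14)).

D_7 (so(14))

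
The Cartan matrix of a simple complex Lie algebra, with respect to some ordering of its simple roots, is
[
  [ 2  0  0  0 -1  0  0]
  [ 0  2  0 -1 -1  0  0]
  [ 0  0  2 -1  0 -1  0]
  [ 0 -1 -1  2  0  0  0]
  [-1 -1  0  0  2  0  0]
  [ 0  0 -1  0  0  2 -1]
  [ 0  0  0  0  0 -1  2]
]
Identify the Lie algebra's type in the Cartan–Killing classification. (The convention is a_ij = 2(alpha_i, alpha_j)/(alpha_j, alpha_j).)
The matrix has rank 7 with 2's on the diagonal. Reading the off-diagonal entries as Dynkin edges (a single edge where a_ij = a_ji = -1; a double or triple edge where a_ij * a_ji = 2 or 3), the diagram is a chain of 7 nodes with single edges (A_7). One simple-root ordering that puts it in standard form is (alpha_1, alpha_5, alpha_2, alpha_4, alpha_3, alpha_6, alpha_7). So the algebra is type A_7, i.e. sl(8).

type A_7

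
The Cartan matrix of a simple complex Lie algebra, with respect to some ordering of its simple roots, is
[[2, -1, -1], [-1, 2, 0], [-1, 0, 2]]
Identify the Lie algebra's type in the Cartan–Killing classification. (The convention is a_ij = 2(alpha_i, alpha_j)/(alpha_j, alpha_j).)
The matrix has rank 3 with 2's on the diagonal. Reading the off-diagonal entries as Dynkin edges (a single edge where a_ij = a_ji = -1; a double or triple edge where a_ij * a_ji = 2 or 3), the diagram is a chain of 3 nodes with single edges (A_3). One simple-root ordering that puts it in standard form is (alpha_3, alpha_1, alpha_2). So the algebra is type A_3, i.e. sl(4).

type A_3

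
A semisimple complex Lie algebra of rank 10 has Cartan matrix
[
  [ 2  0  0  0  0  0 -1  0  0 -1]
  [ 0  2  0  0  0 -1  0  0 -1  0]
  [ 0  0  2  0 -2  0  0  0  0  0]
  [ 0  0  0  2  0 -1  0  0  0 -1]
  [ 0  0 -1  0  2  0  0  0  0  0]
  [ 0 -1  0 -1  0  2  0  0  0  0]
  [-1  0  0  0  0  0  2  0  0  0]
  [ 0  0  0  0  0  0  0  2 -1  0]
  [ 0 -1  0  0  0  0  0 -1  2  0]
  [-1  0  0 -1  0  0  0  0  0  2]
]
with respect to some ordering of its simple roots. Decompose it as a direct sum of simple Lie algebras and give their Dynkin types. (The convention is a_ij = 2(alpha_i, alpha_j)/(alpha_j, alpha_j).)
A8 ⊕ B2

The diagram associated to this matrix has two connected components: the simple roots {alpha_1, alpha_2, alpha_4, alpha_6, alpha_7, alpha_8, alpha_9, alpha_10} form a chain of 8 nodes with single edges (A_8), and {alpha_3, alpha_5} form a chain of 2 nodes with a double edge at one end; the terminal node there is the unique short simple root (B_2). A semisimple Lie algebra decomposes uniquely as the direct sum of simple ideals, one per connected component of its Dynkin diagram, so g ≅ A_8 ⊕ B_2 (dimension 80 + 10 = 90).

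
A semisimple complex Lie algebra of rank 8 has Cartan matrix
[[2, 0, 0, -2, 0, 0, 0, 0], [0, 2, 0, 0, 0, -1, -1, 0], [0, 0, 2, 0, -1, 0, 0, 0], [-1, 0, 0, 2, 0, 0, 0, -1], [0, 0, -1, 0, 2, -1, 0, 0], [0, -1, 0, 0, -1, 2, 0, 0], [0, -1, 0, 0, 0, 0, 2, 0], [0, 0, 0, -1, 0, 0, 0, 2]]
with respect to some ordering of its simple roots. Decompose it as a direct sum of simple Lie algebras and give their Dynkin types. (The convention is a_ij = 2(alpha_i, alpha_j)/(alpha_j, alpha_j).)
The diagram associated to this matrix has two connected components: the simple roots {alpha_2, alpha_3, alpha_5, alpha_6, alpha_7} form a chain of 5 nodes with single edges (A_5), and {alpha_1, alpha_4, alpha_8} form a chain of 3 nodes with a double edge at one end; the terminal node there is the unique long simple root (C_3). A semisimple Lie algebra decomposes uniquely as the direct sum of simple ideals, one per connected component of its Dynkin diagram, so g ≅ A_5 ⊕ C_3 (dimension 35 + 21 = 56).

A_5 ⊕ C_3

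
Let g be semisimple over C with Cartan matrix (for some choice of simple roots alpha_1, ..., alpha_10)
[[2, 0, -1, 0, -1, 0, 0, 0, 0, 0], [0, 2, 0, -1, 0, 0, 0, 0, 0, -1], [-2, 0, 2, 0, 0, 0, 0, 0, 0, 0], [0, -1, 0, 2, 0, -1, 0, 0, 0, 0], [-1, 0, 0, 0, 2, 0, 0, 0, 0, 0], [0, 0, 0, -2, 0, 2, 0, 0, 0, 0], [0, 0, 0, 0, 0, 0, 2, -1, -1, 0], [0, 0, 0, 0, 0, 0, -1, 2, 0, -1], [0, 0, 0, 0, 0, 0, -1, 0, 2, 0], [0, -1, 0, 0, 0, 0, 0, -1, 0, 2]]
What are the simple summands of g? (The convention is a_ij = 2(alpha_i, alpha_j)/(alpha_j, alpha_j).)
The diagram associated to this matrix has two connected components: the simple roots {alpha_1, alpha_3, alpha_5} form a chain of 3 nodes with a double edge at one end; the terminal node there is the unique long simple root (C_3), and {alpha_2, alpha_4, alpha_6, alpha_7, alpha_8, alpha_9, alpha_10} form a chain of 7 nodes with a double edge at one end; the terminal node there is the unique long simple root (C_7). A semisimple Lie algebra decomposes uniquely as the direct sum of simple ideals, one per connected component of its Dynkin diagram, so g ≅ C_3 ⊕ C_7 (dimension 21 + 105 = 126).

C3 + C7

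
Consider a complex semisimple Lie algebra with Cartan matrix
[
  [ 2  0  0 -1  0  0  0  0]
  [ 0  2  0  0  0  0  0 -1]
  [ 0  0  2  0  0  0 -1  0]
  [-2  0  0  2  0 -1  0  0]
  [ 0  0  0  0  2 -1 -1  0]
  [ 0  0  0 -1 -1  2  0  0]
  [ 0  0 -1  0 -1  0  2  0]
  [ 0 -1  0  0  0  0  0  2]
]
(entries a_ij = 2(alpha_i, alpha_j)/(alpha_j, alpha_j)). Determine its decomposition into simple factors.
The diagram associated to this matrix has two connected components: the simple roots {alpha_2, alpha_8} form a chain of 2 nodes with single edges (A_2), and {alpha_1, alpha_3, alpha_4, alpha_5, alpha_6, alpha_7} form a chain of 6 nodes with a double edge at one end; the terminal node there is the unique short simple root (B_6). A semisimple Lie algebra decomposes uniquely as the direct sum of simple ideals, one per connected component of its Dynkin diagram, so g ≅ A_2 ⊕ B_6 (dimension 8 + 78 = 86).

A2 ⊕ B6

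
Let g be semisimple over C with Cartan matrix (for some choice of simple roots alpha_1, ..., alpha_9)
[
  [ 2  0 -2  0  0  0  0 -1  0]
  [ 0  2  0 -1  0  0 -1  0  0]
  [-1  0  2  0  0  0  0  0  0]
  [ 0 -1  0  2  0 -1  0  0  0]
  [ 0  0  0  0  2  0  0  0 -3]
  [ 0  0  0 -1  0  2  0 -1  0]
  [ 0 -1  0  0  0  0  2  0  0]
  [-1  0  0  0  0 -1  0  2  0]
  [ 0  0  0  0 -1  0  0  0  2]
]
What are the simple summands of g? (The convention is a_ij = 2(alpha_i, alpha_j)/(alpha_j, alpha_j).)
B_7 + G_2

The diagram associated to this matrix has two connected components: the simple roots {alpha_1, alpha_2, alpha_3, alpha_4, alpha_6, alpha_7, alpha_8} form a chain of 7 nodes with a double edge at one end; the terminal node there is the unique short simple root (B_7), and {alpha_5, alpha_9} form two nodes joined by a triple edge (G_2). A semisimple Lie algebra decomposes uniquely as the direct sum of simple ideals, one per connected component of its Dynkin diagram, so g ≅ B_7 ⊕ G_2 (dimension 105 + 14 = 119).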